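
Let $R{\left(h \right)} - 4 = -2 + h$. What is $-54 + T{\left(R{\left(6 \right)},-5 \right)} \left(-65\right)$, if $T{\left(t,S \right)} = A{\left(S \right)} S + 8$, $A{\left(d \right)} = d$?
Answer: $-2199$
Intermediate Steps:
$R{\left(h \right)} = 2 + h$ ($R{\left(h \right)} = 4 + \left(-2 + h\right) = 2 + h$)
$T{\left(t,S \right)} = 8 + S^{2}$ ($T{\left(t,S \right)} = S S + 8 = S^{2} + 8 = 8 + S^{2}$)
$-54 + T{\left(R{\left(6 \right)},-5 \right)} \left(-65\right) = -54 + \left(8 + \left(-5\right)^{2}\right) \left(-65\right) = -54 + \left(8 + 25\right) \left(-65\right) = -54 + 33 \left(-65\right) = -54 - 2145 = -2199$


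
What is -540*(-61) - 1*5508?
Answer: 27432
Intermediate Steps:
-540*(-61) - 1*5508 = 32940 - 5508 = 27432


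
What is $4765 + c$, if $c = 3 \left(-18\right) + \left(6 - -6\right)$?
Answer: $4723$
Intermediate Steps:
$c = -42$ ($c = -54 + \left(6 + 6\right) = -54 + 12 = -42$)
$4765 + c = 4765 - 42 = 4723$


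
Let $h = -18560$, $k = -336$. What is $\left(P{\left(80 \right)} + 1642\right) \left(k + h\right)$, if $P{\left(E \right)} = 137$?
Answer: $-33615984$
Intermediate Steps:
$\left(P{\left(80 \right)} + 1642\right) \left(k + h\right) = \left(137 + 1642\right) \left(-336 - 18560\right) = 1779 \left(-18896\right) = -33615984$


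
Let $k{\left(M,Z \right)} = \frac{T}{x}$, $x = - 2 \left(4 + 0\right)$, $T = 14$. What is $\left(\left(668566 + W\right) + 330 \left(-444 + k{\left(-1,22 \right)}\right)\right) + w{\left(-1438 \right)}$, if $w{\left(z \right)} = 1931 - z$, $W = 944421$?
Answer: $\frac{2938517}{2} \approx 1.4693 \cdot 10^{6}$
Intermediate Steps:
$x = -8$ ($x = \left(-2\right) 4 = -8$)
$k{\left(M,Z \right)} = - \frac{7}{4}$ ($k{\left(M,Z \right)} = \frac{14}{-8} = 14 \left(- \frac{1}{8}\right) = - \frac{7}{4}$)
$\left(\left(668566 + W\right) + 330 \left(-444 + k{\left(-1,22 \right)}\right)\right) + w{\left(-1438 \right)} = \left(\left(668566 + 944421\right) + 330 \left(-444 - \frac{7}{4}\right)\right) + \left(1931 - -1438\right) = \left(1612987 + 330 \left(- \frac{1783}{4}\right)\right) + \left(1931 + 1438\right) = \left(1612987 - \frac{294195}{2}\right) + 3369 = \frac{2931779}{2} + 3369 = \frac{2938517}{2}$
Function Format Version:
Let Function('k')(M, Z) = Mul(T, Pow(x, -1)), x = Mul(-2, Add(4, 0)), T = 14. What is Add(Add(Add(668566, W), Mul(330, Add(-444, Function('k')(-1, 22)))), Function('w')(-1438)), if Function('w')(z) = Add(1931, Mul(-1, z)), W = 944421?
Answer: Rational(2938517, 2) ≈ 1.4693e+6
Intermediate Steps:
x = -8 (x = Mul(-2, 4) = -8)
Function('k')(M, Z) = Rational(-7, 4) (Function('k')(M, Z) = Mul(14, Pow(-8, -1)) = Mul(14, Rational(-1, 8)) = Rational(-7, 4))
Add(Add(Add(668566, W), Mul(330, Add(-444, Function('k')(-1, 22)))), Function('w')(-1438)) = Add(Add(Add(668566, 944421), Mul(330, Add(-444, Rational(-7, 4)))), Add(1931, Mul(-1, -1438))) = Add(Add(1612987, Mul(330, Rational(-1783, 4))), Add(1931, 1438)) = Add(Add(1612987, Rational(-294195, 2)), 3369) = Add(Rational(2931779, 2), 3369) = Rational(2938517, 2)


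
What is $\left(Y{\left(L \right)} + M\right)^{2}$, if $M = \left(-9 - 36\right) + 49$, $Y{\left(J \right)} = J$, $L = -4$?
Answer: $0$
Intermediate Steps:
$M = 4$ ($M = -45 + 49 = 4$)
$\left(Y{\left(L \right)} + M\right)^{2} = \left(-4 + 4\right)^{2} = 0^{2} = 0$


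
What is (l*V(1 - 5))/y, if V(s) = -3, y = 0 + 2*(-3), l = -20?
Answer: -10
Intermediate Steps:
y = -6 (y = 0 - 6 = -6)
(l*V(1 - 5))/y = -20*(-3)/(-6) = 60*(-1/6) = -10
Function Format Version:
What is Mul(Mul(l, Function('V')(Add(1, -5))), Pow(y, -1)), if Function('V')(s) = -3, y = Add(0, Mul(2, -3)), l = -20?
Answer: -10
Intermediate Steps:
y = -6 (y = Add(0, -6) = -6)
Mul(Mul(l, Function('V')(Add(1, -5))), Pow(y, -1)) = Mul(Mul(-20, -3), Pow(-6, -1)) = Mul(60, Rational(-1, 6)) = -10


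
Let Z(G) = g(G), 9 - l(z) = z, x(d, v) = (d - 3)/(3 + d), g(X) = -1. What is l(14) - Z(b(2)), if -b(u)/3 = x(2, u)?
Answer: -4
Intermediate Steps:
x(d, v) = (-3 + d)/(3 + d)
l(z) = 9 - z
b(u) = ⅗ (b(u) = -3*(-3 + 2)/(3 + 2) = -3*(-1)/5 = -3*(-⅕) = ⅗)
Z(G) = -1
l(14) - Z(b(2)) = (9 - 1*14) - 1*(-1) = (9 - 14) + 1 = -5 + 1 = -4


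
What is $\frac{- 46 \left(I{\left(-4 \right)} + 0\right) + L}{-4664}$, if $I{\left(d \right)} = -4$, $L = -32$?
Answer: $- \frac{19}{583} \approx -0.03259$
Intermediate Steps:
$\frac{- 46 \left(I{\left(-4 \right)} + 0\right) + L}{-4664} = \frac{- 46 \left(-4 + 0\right) - 32}{-4664} = \left(\left(-46\right) \left(-4\right) - 32\right) \left(- \frac{1}{4664}\right) = \left(184 - 32\right) \left(- \frac{1}{4664}\right) = 152 \left(- \frac{1}{4664}\right) = - \frac{19}{583}$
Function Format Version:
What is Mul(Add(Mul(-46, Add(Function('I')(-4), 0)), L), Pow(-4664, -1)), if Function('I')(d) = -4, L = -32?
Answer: Rational(-19, 583) ≈ -0.032590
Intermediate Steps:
Mul(Add(Mul(-46, Add(Function('I')(-4), 0)), L), Pow(-4664, -1)) = Mul(Add(Mul(-46, Add(-4, 0)), -32), Pow(-4664, -1)) = Mul(Add(Mul(-46, -4), -32), Rational(-1, 4664)) = Mul(Add(184, -32), Rational(-1, 4664)) = Mul(152, Rational(-1, 4664)) = Rational(-19, 583)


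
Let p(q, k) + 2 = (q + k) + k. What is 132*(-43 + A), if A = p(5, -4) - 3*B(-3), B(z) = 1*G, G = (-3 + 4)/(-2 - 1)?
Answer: -6204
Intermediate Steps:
p(q, k) = -2 + q + 2*k (p(q, k) = -2 + ((q + k) + k) = -2 + ((k + q) + k) = -2 + (q + 2*k) = -2 + q + 2*k)
G = -⅓ (G = 1/(-3) = 1*(-⅓) = -⅓ ≈ -0.33333)
B(z) = -⅓ (B(z) = 1*(-⅓) = -⅓)
A = -4 (A = (-2 + 5 + 2*(-4)) - 3*(-⅓) = (-2 + 5 - 8) + 1 = -5 + 1 = -4)
132*(-43 + A) = 132*(-43 - 4) = 132*(-47) = -6204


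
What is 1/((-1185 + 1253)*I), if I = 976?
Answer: 1/66368 ≈ 1.5068e-5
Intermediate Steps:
1/((-1185 + 1253)*I) = 1/((-1185 + 1253)*976) = (1/976)/68 = (1/68)*(1/976) = 1/66368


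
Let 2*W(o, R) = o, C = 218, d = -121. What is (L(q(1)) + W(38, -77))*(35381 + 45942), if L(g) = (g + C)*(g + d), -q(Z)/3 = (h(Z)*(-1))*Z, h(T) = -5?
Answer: -2243620247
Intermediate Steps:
W(o, R) = o/2
q(Z) = -15*Z (q(Z) = -3*(-5*(-1))*Z = -15*Z)
L(g) = (-121 + g)*(218 + g) (L(g) = (g + 218)*(g - 121) = (218 + g)*(-121 + g) = (-121 + g)*(218 + g))
(L(q(1)) + W(38, -77))*(35381 + 45942) = ((-26378 + (-15*1)**2 + 97*(-15*1)) + (1/2)*38)*(35381 + 45942) = ((-26378 + (-15)**2 + 97*(-15)) + 19)*81323 = ((-26378 + 225 - 1455) + 19)*81323 = (-27608 + 19)*81323 = -27589*81323 = -2243620247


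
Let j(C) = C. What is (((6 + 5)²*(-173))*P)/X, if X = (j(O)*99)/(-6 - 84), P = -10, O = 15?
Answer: -38060/3 ≈ -12687.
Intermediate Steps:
X = -33/2 (X = (15*99)/(-6 - 84) = 1485/(-90) = 1485*(-1/90) = -33/2 ≈ -16.500)
(((6 + 5)²*(-173))*P)/X = (((6 + 5)²*(-173))*(-10))/(-33/2) = ((11²*(-173))*(-10))*(-2/33) = ((121*(-173))*(-10))*(-2/33) = -20933*(-10)*(-2/33) = 209330*(-2/33) = -38060/3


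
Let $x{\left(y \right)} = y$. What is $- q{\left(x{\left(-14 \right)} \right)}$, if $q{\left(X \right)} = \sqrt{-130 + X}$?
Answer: $- 12 i \approx - 12.0 i$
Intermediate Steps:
$- q{\left(x{\left(-14 \right)} \right)} = - \sqrt{-130 - 14} = - \sqrt{-144} = - 12 i$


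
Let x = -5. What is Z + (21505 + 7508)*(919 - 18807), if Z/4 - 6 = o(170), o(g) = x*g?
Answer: -518987920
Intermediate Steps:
o(g) = -5*g
Z = -3376 (Z = 24 + 4*(-5*170) = 24 + 4*(-850) = 24 - 3400 = -3376)
Z + (21505 + 7508)*(919 - 18807) = -3376 + (21505 + 7508)*(919 - 18807) = -3376 + 29013*(-17888) = -3376 - 518984544 = -518987920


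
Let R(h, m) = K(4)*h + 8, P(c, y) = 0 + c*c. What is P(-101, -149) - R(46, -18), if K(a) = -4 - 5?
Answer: 10607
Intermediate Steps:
P(c, y) = c² (P(c, y) = 0 + c² = c²)
K(a) = -9
R(h, m) = 8 - 9*h (R(h, m) = -9*h + 8 = 8 - 9*h)
P(-101, -149) - R(46, -18) = (-101)² - (8 - 9*46) = 10201 - (8 - 414) = 10201 - 1*(-406) = 10201 + 406 = 10607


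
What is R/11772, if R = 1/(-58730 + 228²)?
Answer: -1/79413912 ≈ -1.2592e-8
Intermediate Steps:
R = -1/6746 (R = 1/(-58730 + 51984) = 1/(-6746) = -1/6746 ≈ -0.00014824)
R/11772 = -1/6746/11772 = -1/6746*1/11772 = -1/79413912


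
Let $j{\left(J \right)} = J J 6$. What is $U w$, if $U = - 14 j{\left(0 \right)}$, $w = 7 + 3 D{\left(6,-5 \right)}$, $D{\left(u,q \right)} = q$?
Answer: $0$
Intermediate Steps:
$j{\left(J \right)} = 6 J^{2}$ ($j{\left(J \right)} = J^{2} \cdot 6 = 6 J^{2}$)
$w = -8$ ($w = 7 + 3 \left(-5\right) = 7 - 15 = -8$)
$U = 0$ ($U = - 14 \cdot 6 \cdot 0^{2} = - 14 \cdot 6 \cdot 0 = \left(-14\right) 0 = 0$)
$U w = 0 \left(-8\right) = 0$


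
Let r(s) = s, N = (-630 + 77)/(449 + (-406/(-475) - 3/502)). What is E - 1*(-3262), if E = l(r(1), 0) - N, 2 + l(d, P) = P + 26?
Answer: 4463409808/1357803 ≈ 3287.2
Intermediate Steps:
N = -1669150/1357803 (N = -553/(449 + (-406*(-1/475) - 3*1/502)) = -553/(449 + (406/475 - 3/502)) = -553/(449 + 202387/238450) = -553/107266437/238450 = -553*238450/107266437 = -1669150/1357803 ≈ -1.2293)
l(d, P) = 24 + P (l(d, P) = -2 + (P + 26) = -2 + (26 + P) = 24 + P)
E = 34256422/1357803 (E = (24 + 0) - 1*(-1669150/1357803) = 24 + 1669150/1357803 = 34256422/1357803 ≈ 25.229)
E - 1*(-3262) = 34256422/1357803 - 1*(-3262) = 34256422/1357803 + 3262 = 4463409808/1357803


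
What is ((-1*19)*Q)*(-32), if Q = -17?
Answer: -10336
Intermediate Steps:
((-1*19)*Q)*(-32) = (-1*19*(-17))*(-32) = -19*(-17)*(-32) = 323*(-32) = -10336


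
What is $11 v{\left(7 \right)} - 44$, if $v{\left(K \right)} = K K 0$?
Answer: $-44$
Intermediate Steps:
$v{\left(K \right)} = 0$ ($v{\left(K \right)} = K^{2} \cdot 0 = 0$)
$11 v{\left(7 \right)} - 44 = 11 \cdot 0 - 44 = 0 - 44 = -44$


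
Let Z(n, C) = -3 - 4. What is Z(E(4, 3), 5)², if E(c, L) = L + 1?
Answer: 49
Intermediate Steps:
E(c, L) = 1 + L
Z(n, C) = -7
Z(E(4, 3), 5)² = (-7)² = 49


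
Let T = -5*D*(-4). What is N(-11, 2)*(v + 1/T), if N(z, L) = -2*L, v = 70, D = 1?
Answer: -1401/5 ≈ -280.20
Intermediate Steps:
T = 20 (T = -5*1*(-4) = -5*(-4) = 20)
N(-11, 2)*(v + 1/T) = (-2*2)*(70 + 1/20) = -4*(70 + 1/20) = -4*1401/20 = -1401/5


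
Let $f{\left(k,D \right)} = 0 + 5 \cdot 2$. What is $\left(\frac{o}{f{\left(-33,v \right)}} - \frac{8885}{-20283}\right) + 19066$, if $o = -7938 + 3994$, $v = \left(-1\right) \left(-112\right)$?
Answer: $\frac{1893624739}{101415} \approx 18672.0$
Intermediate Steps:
$v = 112$
$f{\left(k,D \right)} = 10$ ($f{\left(k,D \right)} = 0 + 10 = 10$)
$o = -3944$
$\left(\frac{o}{f{\left(-33,v \right)}} - \frac{8885}{-20283}\right) + 19066 = \left(- \frac{3944}{10} - \frac{8885}{-20283}\right) + 19066 = \left(\left(-3944\right) \frac{1}{10} - - \frac{8885}{20283}\right) + 19066 = \left(- \frac{1972}{5} + \frac{8885}{20283}\right) + 19066 = - \frac{39953651}{101415} + 19066 = \frac{1893624739}{101415}$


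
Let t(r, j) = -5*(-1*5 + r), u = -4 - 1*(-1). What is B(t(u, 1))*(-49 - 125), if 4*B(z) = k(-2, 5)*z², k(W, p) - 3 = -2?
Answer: -69600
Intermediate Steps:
u = -3 (u = -4 + 1 = -3)
k(W, p) = 1 (k(W, p) = 3 - 2 = 1)
t(r, j) = 25 - 5*r (t(r, j) = -5*(-5 + r) = 25 - 5*r)
B(z) = z²/4 (B(z) = (1*z²)/4 = z²/4)
B(t(u, 1))*(-49 - 125) = ((25 - 5*(-3))²/4)*(-49 - 125) = ((25 + 15)²/4)*(-174) = ((¼)*40²)*(-174) = ((¼)*1600)*(-174) = 400*(-174) = -69600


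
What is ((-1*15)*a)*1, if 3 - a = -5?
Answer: -120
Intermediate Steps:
a = 8 (a = 3 - 1*(-5) = 3 + 5 = 8)
((-1*15)*a)*1 = (-1*15*8)*1 = -15*8*1 = -120*1 = -120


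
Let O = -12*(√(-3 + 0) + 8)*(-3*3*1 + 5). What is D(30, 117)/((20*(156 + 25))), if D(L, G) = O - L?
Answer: 177/1810 + 12*I*√3/905 ≈ 0.09779 + 0.022966*I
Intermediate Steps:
O = 384 + 48*I*√3 (O = -12*(√(-3) + 8)*(-9*1 + 5) = -12*(I*√3 + 8)*(-9 + 5) = -12*(8 + I*√3)*(-4) = -12*(-32 - 4*I*√3) = 384 + 48*I*√3 ≈ 384.0 + 83.138*I)
D(L, G) = 384 - L + 48*I*√3 (D(L, G) = (384 + 48*I*√3) - L = 384 - L + 48*I*√3)
D(30, 117)/((20*(156 + 25))) = (384 - 1*30 + 48*I*√3)/((20*(156 + 25))) = (384 - 30 + 48*I*√3)/((20*181)) = (354 + 48*I*√3)/3620 = (354 + 48*I*√3)*(1/3620) = 177/1810 + 12*I*√3/905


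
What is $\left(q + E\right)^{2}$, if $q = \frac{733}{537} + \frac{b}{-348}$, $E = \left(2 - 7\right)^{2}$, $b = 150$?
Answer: $\frac{652442292121}{970073316} \approx 672.57$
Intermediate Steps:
$E = 25$ ($E = \left(-5\right)^{2} = 25$)
$q = \frac{29089}{31146}$ ($q = \frac{733}{537} + \frac{150}{-348} = 733 \cdot \frac{1}{537} + 150 \left(- \frac{1}{348}\right) = \frac{733}{537} - \frac{25}{58} = \frac{29089}{31146} \approx 0.93396$)
$\left(q + E\right)^{2} = \left(\frac{29089}{31146} + 25\right)^{2} = \left(\frac{807739}{31146}\right)^{2} = \frac{652442292121}{970073316}$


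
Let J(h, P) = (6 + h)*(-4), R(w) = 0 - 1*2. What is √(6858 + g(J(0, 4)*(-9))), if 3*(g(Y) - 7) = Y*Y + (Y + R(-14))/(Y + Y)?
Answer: √29052646/36 ≈ 149.72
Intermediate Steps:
R(w) = -2 (R(w) = 0 - 2 = -2)
J(h, P) = -24 - 4*h
g(Y) = 7 + Y²/3 + (-2 + Y)/(6*Y) (g(Y) = 7 + (Y*Y + (Y - 2)/(Y + Y))/3 = 7 + (Y² + (-2 + Y)/((2*Y)))/3 = 7 + (Y² + (-2 + Y)*(1/(2*Y)))/3 = 7 + (Y² + (-2 + Y)/(2*Y))/3 = 7 + (Y²/3 + (-2 + Y)/(6*Y)) = 7 + Y²/3 + (-2 + Y)/(6*Y))
√(6858 + g(J(0, 4)*(-9))) = √(6858 + (-2 + ((-24 - 4*0)*(-9))*(43 + 2*((-24 - 4*0)*(-9))²))/(6*(((-24 - 4*0)*(-9))))) = √(6858 + (-2 + ((-24 + 0)*(-9))*(43 + 2*((-24 + 0)*(-9))²))/(6*(((-24 + 0)*(-9))))) = √(6858 + (-2 + (-24*(-9))*(43 + 2*(-24*(-9))²))/(6*((-24*(-9))))) = √(6858 + (⅙)*(-2 + 216*(43 + 2*216²))/216) = √(6858 + (⅙)*(1/216)*(-2 + 216*(43 + 2*46656))) = √(6858 + (⅙)*(1/216)*(-2 + 216*(43 + 93312))) = √(6858 + (⅙)*(1/216)*(-2 + 216*93355)) = √(6858 + (⅙)*(1/216)*(-2 + 20164680)) = √(6858 + (⅙)*(1/216)*20164678) = √(6858 + 10082339/648) = √(14526323/648) = √29052646/36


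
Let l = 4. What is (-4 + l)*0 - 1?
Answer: -1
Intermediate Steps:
(-4 + l)*0 - 1 = (-4 + 4)*0 - 1 = 0*0 - 1 = 0 - 1 = -1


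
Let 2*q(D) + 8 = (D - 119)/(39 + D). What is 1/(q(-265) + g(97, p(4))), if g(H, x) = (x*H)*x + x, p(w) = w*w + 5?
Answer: 113/4835818 ≈ 2.3367e-5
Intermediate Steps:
p(w) = 5 + w² (p(w) = w² + 5 = 5 + w²)
g(H, x) = x + H*x² (g(H, x) = (H*x)*x + x = H*x² + x = x + H*x²)
q(D) = -4 + (-119 + D)/(2*(39 + D)) (q(D) = -4 + ((D - 119)/(39 + D))/2 = -4 + ((-119 + D)/(39 + D))/2 = -4 + (-119 + D)/(2*(39 + D)))
1/(q(-265) + g(97, p(4))) = 1/((-431 - 7*(-265))/(2*(39 - 265)) + (5 + 4²)*(1 + 97*(5 + 4²))) = 1/((½)*(-431 + 1855)/(-226) + (5 + 16)*(1 + 97*(5 + 16))) = 1/((½)*(-1/226)*1424 + 21*(1 + 97*21)) = 1/(-356/113 + 21*(1 + 2037)) = 1/(-356/113 + 21*2038) = 1/(-356/113 + 42798) = 1/(4835818/113) = 113/4835818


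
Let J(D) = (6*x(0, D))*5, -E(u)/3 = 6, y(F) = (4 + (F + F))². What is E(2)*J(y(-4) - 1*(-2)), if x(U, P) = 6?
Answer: -3240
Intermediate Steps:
y(F) = (4 + 2*F)²
E(u) = -18 (E(u) = -3*6 = -18)
J(D) = 180 (J(D) = (6*6)*5 = 36*5 = 180)
E(2)*J(y(-4) - 1*(-2)) = -18*180 = -3240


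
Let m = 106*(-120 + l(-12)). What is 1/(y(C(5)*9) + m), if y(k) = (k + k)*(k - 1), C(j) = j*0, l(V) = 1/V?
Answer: -6/76373 ≈ -7.8562e-5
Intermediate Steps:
C(j) = 0
m = -76373/6 (m = 106*(-120 + 1/(-12)) = 106*(-120 - 1/12) = 106*(-1441/12) = -76373/6 ≈ -12729.)
y(k) = 2*k*(-1 + k) (y(k) = (2*k)*(-1 + k) = 2*k*(-1 + k))
1/(y(C(5)*9) + m) = 1/(2*(0*9)*(-1 + 0*9) - 76373/6) = 1/(2*0*(-1 + 0) - 76373/6) = 1/(2*0*(-1) - 76373/6) = 1/(0 - 76373/6) = 1/(-76373/6) = -6/76373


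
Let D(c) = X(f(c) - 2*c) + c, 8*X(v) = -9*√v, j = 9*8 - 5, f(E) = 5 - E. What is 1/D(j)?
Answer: 1072/75793 + 252*I/75793 ≈ 0.014144 + 0.0033248*I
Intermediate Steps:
j = 67 (j = 72 - 5 = 67)
X(v) = -9*√v/8 (X(v) = (-9*√v)/8 = -9*√v/8)
D(c) = c - 9*√(5 - 3*c)/8 (D(c) = -9*√((5 - c) - 2*c)/8 + c = -9*√(5 - 3*c)/8 + c = c - 9*√(5 - 3*c)/8)
1/D(j) = 1/(67 - 9*√(5 - 3*67)/8) = 1/(67 - 9*√(5 - 201)/8) = 1/(67 - 63*I/4) = 16*(67 + 63*I/4)/75793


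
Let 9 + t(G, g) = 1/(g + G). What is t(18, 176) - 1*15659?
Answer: -3039591/194 ≈ -15668.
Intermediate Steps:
t(G, g) = -9 + 1/(G + g) (t(G, g) = -9 + 1/(g + G) = -9 + 1/(G + g))
t(18, 176) - 1*15659 = (1 - 9*18 - 9*176)/(18 + 176) - 1*15659 = (1 - 162 - 1584)/194 - 15659 = (1/194)*(-1745) - 15659 = -1745/194 - 15659 = -3039591/194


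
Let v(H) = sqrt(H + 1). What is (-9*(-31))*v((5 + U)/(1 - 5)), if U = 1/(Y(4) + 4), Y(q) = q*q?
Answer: 279*I*sqrt(105)/20 ≈ 142.95*I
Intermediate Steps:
Y(q) = q**2
U = 1/20 (U = 1/(4**2 + 4) = 1/(16 + 4) = 1/20 ≈ 0.050000)
v(H) = sqrt(1 + H)
(-9*(-31))*v((5 + U)/(1 - 5)) = (-9*(-31))*sqrt(1 + (5 + 1/20)/(1 - 5)) = 279*sqrt(1 + (101/20)/(-4)) = 279*sqrt(1 + (101/20)*(-1/4)) = 279*sqrt(1 - 101/80) = 279*sqrt(-21/80) = 279*(I*sqrt(105)/20) = 279*I*sqrt(105)/20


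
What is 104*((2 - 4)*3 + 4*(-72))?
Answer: -30576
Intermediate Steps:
104*((2 - 4)*3 + 4*(-72)) = 104*(-2*3 - 288) = 104*(-6 - 288) = 104*(-294) = -30576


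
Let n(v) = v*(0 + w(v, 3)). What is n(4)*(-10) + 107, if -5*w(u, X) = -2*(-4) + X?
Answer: 195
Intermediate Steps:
w(u, X) = -8/5 - X/5 (w(u, X) = -(-2*(-4) + X)/5 = -(8 + X)/5 = -8/5 - X/5)
n(v) = -11*v/5 (n(v) = v*(0 + (-8/5 - 1/5*3)) = v*(0 + (-8/5 - 3/5)) = v*(0 - 11/5) = v*(-11/5) = -11*v/5)
n(4)*(-10) + 107 = -11/5*4*(-10) + 107 = -44/5*(-10) + 107 = 88 + 107 = 195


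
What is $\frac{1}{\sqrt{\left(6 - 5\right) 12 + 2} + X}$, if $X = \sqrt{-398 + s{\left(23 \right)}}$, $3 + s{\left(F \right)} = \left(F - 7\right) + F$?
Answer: $\frac{1}{\sqrt{14} + i \sqrt{362}} \approx 0.0099512 - 0.050602 i$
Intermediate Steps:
$s{\left(F \right)} = -10 + 2 F$ ($s{\left(F \right)} = -3 + \left(\left(F - 7\right) + F\right) = -3 + \left(\left(-7 + F\right) + F\right) = -3 + \left(-7 + 2 F\right) = -10 + 2 F$)
$X = i \sqrt{362}$ ($X = \sqrt{-398 + \left(-10 + 2 \cdot 23\right)} = \sqrt{-398 + \left(-10 + 46\right)} = \sqrt{-398 + 36} = \sqrt{-362} = i \sqrt{362} \approx 19.026 i$)
$\frac{1}{\sqrt{\left(6 - 5\right) 12 + 2} + X} = \frac{1}{\sqrt{\left(6 - 5\right) 12 + 2} + i \sqrt{362}} = \frac{1}{\sqrt{1 \cdot 12 + 2} + i \sqrt{362}} = \frac{1}{\sqrt{12 + 2} + i \sqrt{362}} = \frac{1}{\sqrt{14} + i \sqrt{362}}$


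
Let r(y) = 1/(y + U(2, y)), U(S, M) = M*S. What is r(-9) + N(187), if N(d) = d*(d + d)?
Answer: 1888325/27 ≈ 69938.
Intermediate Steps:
r(y) = 1/(3*y) (r(y) = 1/(y + y*2) = 1/(y + 2*y) = 1/(3*y))
N(d) = 2*d² (N(d) = d*(2*d) = 2*d²)
r(-9) + N(187) = (⅓)/(-9) + 2*187² = (⅓)*(-⅑) + 2*34969 = -1/27 + 69938 = 1888325/27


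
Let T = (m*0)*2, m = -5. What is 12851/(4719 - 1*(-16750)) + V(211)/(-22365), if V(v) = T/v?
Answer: 12851/21469 ≈ 0.59858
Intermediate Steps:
T = 0 (T = -5*0*2 = 0*2 = 0)
V(v) = 0 (V(v) = 0/v = 0)
12851/(4719 - 1*(-16750)) + V(211)/(-22365) = 12851/(4719 - 1*(-16750)) + 0/(-22365) = 12851/(4719 + 16750) + 0*(-1/22365) = 12851/21469 + 0 = 12851/21469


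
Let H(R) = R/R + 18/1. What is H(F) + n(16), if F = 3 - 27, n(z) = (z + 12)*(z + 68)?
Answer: 2371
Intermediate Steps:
n(z) = (12 + z)*(68 + z)
F = -24
H(R) = 19 (H(R) = 1 + 18*1 = 1 + 18 = 19)
H(F) + n(16) = 19 + (816 + 16**2 + 80*16) = 19 + (816 + 256 + 1280) = 19 + 2352 = 2371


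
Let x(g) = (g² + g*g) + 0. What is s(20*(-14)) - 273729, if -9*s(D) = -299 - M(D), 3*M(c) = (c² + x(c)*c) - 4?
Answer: -51215390/27 ≈ -1.8969e+6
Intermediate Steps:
x(g) = 2*g² (x(g) = (g² + g²) + 0 = 2*g² + 0 = 2*g²)
M(c) = -4/3 + c²/3 + 2*c³/3 (M(c) = ((c² + (2*c²)*c) - 4)/3 = ((c² + 2*c³) - 4)/3 = (-4 + c² + 2*c³)/3 = -4/3 + c²/3 + 2*c³/3)
s(D) = 893/27 + D²/27 + 2*D³/27 (s(D) = -(-299 - (-4/3 + D²/3 + 2*D³/3))/9 = -(-299 + (4/3 - 2*D³/3 - D²/3))/9 = -(-893/3 - 2*D³/3 - D²/3)/9 = 893/27 + D²/27 + 2*D³/27)
s(20*(-14)) - 273729 = (893/27 + (20*(-14))²/27 + 2*(20*(-14))³/27) - 273729 = (893/27 + (1/27)*(-280)² + (2/27)*(-280)³) - 273729 = (893/27 + (1/27)*78400 + (2/27)*(-21952000)) - 273729 = (893/27 + 78400/27 - 43904000/27) - 273729 = -43824707/27 - 273729 = -51215390/27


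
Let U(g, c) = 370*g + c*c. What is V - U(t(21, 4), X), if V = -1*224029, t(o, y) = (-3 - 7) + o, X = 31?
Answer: -229060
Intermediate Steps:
t(o, y) = -10 + o
V = -224029
U(g, c) = c² + 370*g (U(g, c) = 370*g + c² = c² + 370*g)
V - U(t(21, 4), X) = -224029 - (31² + 370*(-10 + 21)) = -224029 - (961 + 370*11) = -224029 - (961 + 4070) = -224029 - 1*5031 = -224029 - 5031 = -229060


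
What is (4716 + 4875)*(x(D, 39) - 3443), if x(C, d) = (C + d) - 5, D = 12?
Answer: -32580627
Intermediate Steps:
x(C, d) = -5 + C + d
(4716 + 4875)*(x(D, 39) - 3443) = (4716 + 4875)*((-5 + 12 + 39) - 3443) = 9591*(46 - 3443) = 9591*(-3397) = -32580627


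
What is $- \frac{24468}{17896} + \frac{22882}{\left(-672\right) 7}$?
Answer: $- \frac{32787109}{5261424} \approx -6.2316$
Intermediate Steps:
$- \frac{24468}{17896} + \frac{22882}{\left(-672\right) 7} = \left(-24468\right) \frac{1}{17896} + \frac{22882}{-4704} = - \frac{6117}{4474} + 22882 \left(- \frac{1}{4704}\right) = - \frac{6117}{4474} - \frac{11441}{2352} = - \frac{32787109}{5261424}$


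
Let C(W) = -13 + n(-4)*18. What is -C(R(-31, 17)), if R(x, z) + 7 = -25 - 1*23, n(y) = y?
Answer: 85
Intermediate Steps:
R(x, z) = -55 (R(x, z) = -7 + (-25 - 1*23) = -7 + (-25 - 23) = -7 - 48 = -55)
C(W) = -85 (C(W) = -13 - 4*18 = -13 - 72 = -85)
-C(R(-31, 17)) = -1*(-85) = 85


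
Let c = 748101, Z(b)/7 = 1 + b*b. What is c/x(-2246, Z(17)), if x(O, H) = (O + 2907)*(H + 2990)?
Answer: 748101/3318220 ≈ 0.22545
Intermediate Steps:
Z(b) = 7 + 7*b² (Z(b) = 7*(1 + b*b) = 7*(1 + b²) = 7 + 7*b²)
x(O, H) = (2907 + O)*(2990 + H)
c/x(-2246, Z(17)) = 748101/(8691930 + 2907*(7 + 7*17²) + 2990*(-2246) + (7 + 7*17²)*(-2246)) = 748101/(8691930 + 2907*(7 + 7*289) - 6715540 + (7 + 7*289)*(-2246)) = 748101/(8691930 + 2907*(7 + 2023) - 6715540 + (7 + 2023)*(-2246)) = 748101/(8691930 + 2907*2030 - 6715540 + 2030*(-2246)) = 748101/(8691930 + 5901210 - 6715540 - 4559380) = 748101/3318220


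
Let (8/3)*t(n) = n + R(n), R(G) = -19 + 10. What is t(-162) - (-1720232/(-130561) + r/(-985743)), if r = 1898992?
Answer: -77605069468111/1029596734584 ≈ -75.374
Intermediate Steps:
R(G) = -9
t(n) = -27/8 + 3*n/8 (t(n) = 3*(n - 9)/8 = 3*(-9 + n)/8 = -27/8 + 3*n/8)
t(-162) - (-1720232/(-130561) + r/(-985743)) = (-27/8 + (3/8)*(-162)) - (-1720232/(-130561) + 1898992/(-985743)) = (-27/8 - 243/4) - (-1720232*(-1/130561) + 1898992*(-1/985743)) = -513/8 - (1720232/130561 - 1898992/985743) = -513/8 - 1*1447772357864/128699591823 = -513/8 - 1447772357864/128699591823 = -77605069468111/1029596734584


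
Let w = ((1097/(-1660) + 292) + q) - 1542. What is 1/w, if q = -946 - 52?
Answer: -1660/3732777 ≈ -0.00044471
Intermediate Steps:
q = -998
w = -3732777/1660 (w = ((1097/(-1660) + 292) - 998) - 1542 = ((1097*(-1/1660) + 292) - 998) - 1542 = ((-1097/1660 + 292) - 998) - 1542 = (483623/1660 - 998) - 1542 = -1173057/1660 - 1542 = -3732777/1660 ≈ -2248.7)
1/w = 1/(-3732777/1660) = -1660/3732777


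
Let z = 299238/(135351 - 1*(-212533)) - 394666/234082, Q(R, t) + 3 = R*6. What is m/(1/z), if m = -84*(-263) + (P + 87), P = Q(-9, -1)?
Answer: -185967921674727/10179172811 ≈ -18269.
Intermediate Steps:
Q(R, t) = -3 + 6*R (Q(R, t) = -3 + R*6 = -3 + 6*R)
P = -57 (P = -3 + 6*(-9) = -3 - 54 = -57)
z = -16812939307/20358345622 (z = 299238/(135351 + 212533) - 394666*1/234082 = 299238/347884 - 197333/117041 = 299238*(1/347884) - 197333/117041 = 149619/173942 - 197333/117041 = -16812939307/20358345622 ≈ -0.82585)
m = 22122 (m = -84*(-263) + (-57 + 87) = 22092 + 30 = 22122)
m/(1/z) = 22122/(1/(-16812939307/20358345622)) = 22122/(-20358345622/16812939307) = 22122*(-16812939307/20358345622) = -185967921674727/10179172811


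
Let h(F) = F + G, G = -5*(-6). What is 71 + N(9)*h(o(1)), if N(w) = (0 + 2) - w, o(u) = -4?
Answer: -111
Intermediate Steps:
N(w) = 2 - w
G = 30
h(F) = 30 + F (h(F) = F + 30 = 30 + F)
71 + N(9)*h(o(1)) = 71 + (2 - 1*9)*(30 - 4) = 71 + (2 - 9)*26 = 71 - 7*26 = 71 - 182 = -111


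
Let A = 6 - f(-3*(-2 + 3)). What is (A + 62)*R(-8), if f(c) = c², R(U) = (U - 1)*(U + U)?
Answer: 8496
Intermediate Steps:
R(U) = 2*U*(-1 + U) (R(U) = (-1 + U)*(2*U) = 2*U*(-1 + U))
A = -3 (A = 6 - (-3*(-2 + 3))² = 6 - (-3*1)² = 6 - 1*(-3)² = 6 - 1*9 = 6 - 9 = -3)
(A + 62)*R(-8) = (-3 + 62)*(2*(-8)*(-1 - 8)) = 59*(2*(-8)*(-9)) = 59*144 = 8496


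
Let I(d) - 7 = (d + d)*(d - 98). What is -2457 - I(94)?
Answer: -1712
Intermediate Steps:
I(d) = 7 + 2*d*(-98 + d) (I(d) = 7 + (d + d)*(d - 98) = 7 + (2*d)*(-98 + d) = 7 + 2*d*(-98 + d))
-2457 - I(94) = -2457 - (7 - 196*94 + 2*94**2) = -2457 - (7 - 18424 + 2*8836) = -2457 - (7 - 18424 + 17672) = -2457 - 1*(-745) = -2457 + 745 = -1712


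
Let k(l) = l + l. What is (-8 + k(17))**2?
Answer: 676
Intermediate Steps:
k(l) = 2*l
(-8 + k(17))**2 = (-8 + 2*17)**2 = (-8 + 34)**2 = 26**2 = 676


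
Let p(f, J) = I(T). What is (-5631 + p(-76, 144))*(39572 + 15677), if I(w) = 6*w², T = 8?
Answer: -289891503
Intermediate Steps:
p(f, J) = 384 (p(f, J) = 6*8² = 6*64 = 384)
(-5631 + p(-76, 144))*(39572 + 15677) = (-5631 + 384)*(39572 + 15677) = -5247*55249 = -289891503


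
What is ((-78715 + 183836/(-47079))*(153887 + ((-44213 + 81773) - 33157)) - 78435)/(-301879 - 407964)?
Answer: 586627591482455/33418698597 ≈ 17554.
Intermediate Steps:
((-78715 + 183836/(-47079))*(153887 + ((-44213 + 81773) - 33157)) - 78435)/(-301879 - 407964) = ((-78715 + 183836*(-1/47079))*(153887 + (37560 - 33157)) - 78435)/(-709843) = ((-78715 - 183836/47079)*(153887 + 4403) - 78435)*(-1/709843) = (-3706007321/47079*158290 - 78435)*(-1/709843) = (-586623898841090/47079 - 78435)*(-1/709843) = -586627591482455/47079*(-1/709843) = 586627591482455/33418698597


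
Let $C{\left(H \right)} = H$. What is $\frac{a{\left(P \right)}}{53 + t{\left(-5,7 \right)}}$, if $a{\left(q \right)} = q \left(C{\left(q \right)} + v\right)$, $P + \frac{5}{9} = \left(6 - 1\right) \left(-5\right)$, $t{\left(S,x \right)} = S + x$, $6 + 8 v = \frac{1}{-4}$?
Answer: $\frac{174455}{14256} \approx 12.237$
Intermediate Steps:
$v = - \frac{25}{32}$ ($v = - \frac{3}{4} + \frac{1}{8 \left(-4\right)} = - \frac{3}{4} + \frac{1}{8} \left(- \frac{1}{4}\right) = - \frac{3}{4} - \frac{1}{32} = - \frac{25}{32} \approx -0.78125$)
$P = - \frac{230}{9}$ ($P = - \frac{5}{9} + \left(6 - 1\right) \left(-5\right) = - \frac{5}{9} + 5 \left(-5\right) = - \frac{5}{9} - 25 = - \frac{230}{9} \approx -25.556$)
$a{\left(q \right)} = q \left(- \frac{25}{32} + q\right)$ ($a{\left(q \right)} = q \left(q - \frac{25}{32}\right) = q \left(- \frac{25}{32} + q\right)$)
$\frac{a{\left(P \right)}}{53 + t{\left(-5,7 \right)}} = \frac{\frac{1}{32} \left(- \frac{230}{9}\right) \left(-25 + 32 \left(- \frac{230}{9}\right)\right)}{53 + \left(-5 + 7\right)} = \frac{\frac{1}{32} \left(- \frac{230}{9}\right) \left(-25 - \frac{7360}{9}\right)}{53 + 2} = \frac{\frac{1}{32} \left(- \frac{230}{9}\right) \left(- \frac{7585}{9}\right)}{55} = \frac{872275}{1296} \cdot \frac{1}{55} = \frac{174455}{14256}$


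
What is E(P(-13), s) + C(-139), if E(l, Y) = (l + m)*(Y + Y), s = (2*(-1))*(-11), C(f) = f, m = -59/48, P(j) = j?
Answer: -9181/12 ≈ -765.08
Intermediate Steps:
m = -59/48 (m = -59*1/48 = -59/48 ≈ -1.2292)
s = 22 (s = -2*(-11) = 22)
E(l, Y) = 2*Y*(-59/48 + l) (E(l, Y) = (l - 59/48)*(Y + Y) = (-59/48 + l)*(2*Y) = 2*Y*(-59/48 + l))
E(P(-13), s) + C(-139) = (1/24)*22*(-59 + 48*(-13)) - 139 = (1/24)*22*(-59 - 624) - 139 = (1/24)*22*(-683) - 139 = -7513/12 - 139 = -9181/12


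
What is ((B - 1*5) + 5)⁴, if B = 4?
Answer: 256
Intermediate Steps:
((B - 1*5) + 5)⁴ = ((4 - 1*5) + 5)⁴ = ((4 - 5) + 5)⁴ = (-1 + 5)⁴ = 4⁴ = 256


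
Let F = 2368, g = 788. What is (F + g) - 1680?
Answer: 1476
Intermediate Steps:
(F + g) - 1680 = (2368 + 788) - 1680 = 3156 - 1680 = 1476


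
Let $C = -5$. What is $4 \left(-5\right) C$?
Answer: $100$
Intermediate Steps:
$4 \left(-5\right) C = 4 \left(-5\right) \left(-5\right) = \left(-20\right) \left(-5\right) = 100$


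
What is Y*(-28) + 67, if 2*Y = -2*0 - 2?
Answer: 95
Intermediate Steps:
Y = -1 (Y = (-2*0 - 2)/2 = (0 - 2)/2 = (½)*(-2) = -1)
Y*(-28) + 67 = -1*(-28) + 67 = 28 + 67 = 95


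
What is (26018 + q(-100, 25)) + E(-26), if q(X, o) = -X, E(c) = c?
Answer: 26092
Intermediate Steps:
(26018 + q(-100, 25)) + E(-26) = (26018 - 1*(-100)) - 26 = (26018 + 100) - 26 = 26118 - 26 = 26092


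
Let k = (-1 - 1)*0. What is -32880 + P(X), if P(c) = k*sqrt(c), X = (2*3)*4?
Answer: -32880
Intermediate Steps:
X = 24 (X = 6*4 = 24)
k = 0 (k = -2*0 = 0)
P(c) = 0 (P(c) = 0*sqrt(c) = 0)
-32880 + P(X) = -32880 + 0 = -32880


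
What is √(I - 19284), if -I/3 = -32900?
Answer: 6*√2206 ≈ 281.81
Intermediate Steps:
I = 98700 (I = -3*(-32900) = 98700)
√(I - 19284) = √(98700 - 19284) = √79416 = 6*√2206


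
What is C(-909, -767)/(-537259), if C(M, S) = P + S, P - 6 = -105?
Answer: 866/537259 ≈ 0.0016119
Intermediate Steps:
P = -99 (P = 6 - 105 = -99)
C(M, S) = -99 + S
C(-909, -767)/(-537259) = (-99 - 767)/(-537259) = -866*(-1/537259) = 866/537259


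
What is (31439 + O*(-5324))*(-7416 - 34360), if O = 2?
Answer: -868564816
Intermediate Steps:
(31439 + O*(-5324))*(-7416 - 34360) = (31439 + 2*(-5324))*(-7416 - 34360) = (31439 - 10648)*(-41776) = 20791*(-41776) = -868564816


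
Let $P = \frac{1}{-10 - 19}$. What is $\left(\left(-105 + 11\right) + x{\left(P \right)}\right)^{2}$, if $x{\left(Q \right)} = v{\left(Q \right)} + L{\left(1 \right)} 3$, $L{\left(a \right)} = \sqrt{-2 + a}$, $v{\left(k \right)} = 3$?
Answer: $8272 - 546 i \approx 8272.0 - 546.0 i$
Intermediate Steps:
$P = - \frac{1}{29}$ ($P = \frac{1}{-29} = - \frac{1}{29} \approx -0.034483$)
$x{\left(Q \right)} = 3 + 3 i$ ($x{\left(Q \right)} = 3 + \sqrt{-2 + 1} \cdot 3 = 3 + \sqrt{-1} \cdot 3 = 3 + i 3 = 3 + 3 i$)
$\left(\left(-105 + 11\right) + x{\left(P \right)}\right)^{2} = \left(\left(-105 + 11\right) + \left(3 + 3 i\right)\right)^{2} = \left(-94 + \left(3 + 3 i\right)\right)^{2} = \left(-91 + 3 i\right)^{2}$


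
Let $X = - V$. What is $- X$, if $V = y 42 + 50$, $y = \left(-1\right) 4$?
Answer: $-118$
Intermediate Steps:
$y = -4$
$V = -118$ ($V = \left(-4\right) 42 + 50 = -168 + 50 = -118$)
$X = 118$ ($X = \left(-1\right) \left(-118\right) = 118$)
$- X = \left(-1\right) 118 = -118$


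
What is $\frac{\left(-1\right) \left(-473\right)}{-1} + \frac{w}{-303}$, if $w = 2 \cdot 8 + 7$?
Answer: $- \frac{143342}{303} \approx -473.08$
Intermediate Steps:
$w = 23$ ($w = 16 + 7 = 23$)
$\frac{\left(-1\right) \left(-473\right)}{-1} + \frac{w}{-303} = \frac{\left(-1\right) \left(-473\right)}{-1} + \frac{23}{-303} = 473 \left(-1\right) + 23 \left(- \frac{1}{303}\right) = -473 - \frac{23}{303} = - \frac{143342}{303}$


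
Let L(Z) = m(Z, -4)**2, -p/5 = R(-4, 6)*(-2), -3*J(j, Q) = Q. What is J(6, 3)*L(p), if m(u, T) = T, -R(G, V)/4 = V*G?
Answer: -16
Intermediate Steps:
R(G, V) = -4*G*V (R(G, V) = -4*V*G = -4*G*V)
J(j, Q) = -Q/3
p = 960 (p = -5*(-4*(-4)*6)*(-2) = -480*(-2) = -5*(-192) = 960)
L(Z) = 16 (L(Z) = (-4)**2 = 16)
J(6, 3)*L(p) = -1/3*3*16 = -1*16 = -16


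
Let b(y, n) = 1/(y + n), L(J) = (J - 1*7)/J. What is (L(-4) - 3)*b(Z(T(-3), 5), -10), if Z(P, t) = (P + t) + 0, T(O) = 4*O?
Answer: 1/68 ≈ 0.014706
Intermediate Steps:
L(J) = (-7 + J)/J (L(J) = (J - 7)/J = (-7 + J)/J)
Z(P, t) = P + t
b(y, n) = 1/(n + y)
(L(-4) - 3)*b(Z(T(-3), 5), -10) = ((-7 - 4)/(-4) - 3)/(-10 + (4*(-3) + 5)) = (-1/4*(-11) - 3)/(-10 + (-12 + 5)) = (11/4 - 3)/(-10 - 7) = -1/4/(-17) = -1/4*(-1/17) = 1/68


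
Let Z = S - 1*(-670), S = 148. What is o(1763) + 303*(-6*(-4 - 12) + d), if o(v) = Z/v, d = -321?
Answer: -120191707/1763 ≈ -68175.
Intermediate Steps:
Z = 818 (Z = 148 - 1*(-670) = 148 + 670 = 818)
o(v) = 818/v
o(1763) + 303*(-6*(-4 - 12) + d) = 818/1763 + 303*(-6*(-4 - 12) - 321) = 818*(1/1763) + 303*(-6*(-16) - 321) = 818/1763 + 303*(96 - 321) = 818/1763 + 303*(-225) = 818/1763 - 68175 = -120191707/1763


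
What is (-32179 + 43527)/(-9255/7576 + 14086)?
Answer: 85972448/106706281 ≈ 0.80569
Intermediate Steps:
(-32179 + 43527)/(-9255/7576 + 14086) = 11348/(-9255*1/7576 + 14086) = 11348/(-9255/7576 + 14086) = 11348/(106706281/7576) = 11348*(7576/106706281) = 85972448/106706281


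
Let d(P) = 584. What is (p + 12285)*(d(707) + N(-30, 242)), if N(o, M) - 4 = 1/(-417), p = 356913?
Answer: 30175167870/139 ≈ 2.1709e+8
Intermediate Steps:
N(o, M) = 1667/417 (N(o, M) = 4 + 1/(-417) = 4 - 1/417 = 1667/417)
(p + 12285)*(d(707) + N(-30, 242)) = (356913 + 12285)*(584 + 1667/417) = 369198*(245195/417) = 30175167870/139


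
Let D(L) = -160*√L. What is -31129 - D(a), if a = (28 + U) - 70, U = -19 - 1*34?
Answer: -31129 + 160*I*√95 ≈ -31129.0 + 1559.5*I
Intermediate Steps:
U = -53 (U = -19 - 34 = -53)
a = -95 (a = (28 - 53) - 70 = -25 - 70 = -95)
-31129 - D(a) = -31129 - (-160)*√(-95) = -31129 - (-160)*I*√95 = -31129 + 160*I*√95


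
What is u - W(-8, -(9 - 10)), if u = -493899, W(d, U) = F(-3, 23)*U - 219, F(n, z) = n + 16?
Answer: -493693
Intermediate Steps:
F(n, z) = 16 + n
W(d, U) = -219 + 13*U (W(d, U) = (16 - 3)*U - 219 = 13*U - 219 = -219 + 13*U)
u - W(-8, -(9 - 10)) = -493899 - (-219 + 13*(-(9 - 10))) = -493899 - (-219 + 13*(-1*(-1))) = -493899 - (-219 + 13*1) = -493899 - (-219 + 13) = -493899 - 1*(-206) = -493899 + 206 = -493693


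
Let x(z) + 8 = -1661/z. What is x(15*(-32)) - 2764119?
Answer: -1326779299/480 ≈ -2.7641e+6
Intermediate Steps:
x(z) = -8 - 1661/z
x(15*(-32)) - 2764119 = (-8 - 1661/(15*(-32))) - 2764119 = (-8 - 1661/(-480)) - 2764119 = (-8 - 1661*(-1/480)) - 2764119 = (-8 + 1661/480) - 2764119 = -2179/480 - 2764119 = -1326779299/480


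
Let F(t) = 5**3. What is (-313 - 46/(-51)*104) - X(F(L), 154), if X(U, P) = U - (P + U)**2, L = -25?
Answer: 3952337/51 ≈ 77497.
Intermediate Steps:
F(t) = 125
(-313 - 46/(-51)*104) - X(F(L), 154) = (-313 - 46/(-51)*104) - (125 - (154 + 125)**2) = (-313 - 46*(-1/51)*104) - (125 - 1*279**2) = (-313 + (46/51)*104) - (125 - 1*77841) = (-313 + 4784/51) - (125 - 77841) = -11179/51 - 1*(-77716) = -11179/51 + 77716 = 3952337/51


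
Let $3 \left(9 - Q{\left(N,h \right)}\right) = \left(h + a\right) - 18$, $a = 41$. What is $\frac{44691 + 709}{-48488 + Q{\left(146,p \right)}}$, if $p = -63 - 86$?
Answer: $- \frac{45400}{48437} \approx -0.9373$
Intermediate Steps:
$p = -149$
$Q{\left(N,h \right)} = \frac{4}{3} - \frac{h}{3}$ ($Q{\left(N,h \right)} = 9 - \frac{\left(h + 41\right) - 18}{3} = 9 - \frac{\left(41 + h\right) - 18}{3} = 9 - \frac{23 + h}{3} = 9 - \left(\frac{23}{3} + \frac{h}{3}\right) = \frac{4}{3} - \frac{h}{3}$)
$\frac{44691 + 709}{-48488 + Q{\left(146,p \right)}} = \frac{44691 + 709}{-48488 + \left(\frac{4}{3} - - \frac{149}{3}\right)} = \frac{45400}{-48488 + \left(\frac{4}{3} + \frac{149}{3}\right)} = \frac{45400}{-48488 + 51} = \frac{45400}{-48437} = 45400 \left(- \frac{1}{48437}\right) = - \frac{45400}{48437}$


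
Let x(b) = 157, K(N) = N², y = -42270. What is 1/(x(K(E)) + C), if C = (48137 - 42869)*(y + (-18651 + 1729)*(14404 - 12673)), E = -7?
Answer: -1/154532839379 ≈ -6.4711e-12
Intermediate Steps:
C = -154532839536 (C = (48137 - 42869)*(-42270 + (-18651 + 1729)*(14404 - 12673)) = 5268*(-42270 - 16922*1731) = 5268*(-42270 - 29291982) = 5268*(-29334252) = -154532839536)
1/(x(K(E)) + C) = 1/(157 - 154532839536) = 1/(-154532839379) = -1/154532839379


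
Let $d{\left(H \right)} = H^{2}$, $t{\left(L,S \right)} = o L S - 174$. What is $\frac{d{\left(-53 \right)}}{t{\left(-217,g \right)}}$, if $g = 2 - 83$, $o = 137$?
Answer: $\frac{2809}{2407875} \approx 0.0011666$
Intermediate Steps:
$g = -81$ ($g = 2 - 83 = -81$)
$t{\left(L,S \right)} = -174 + 137 L S$ ($t{\left(L,S \right)} = 137 L S - 174 = -174 + 137 L S$)
$\frac{d{\left(-53 \right)}}{t{\left(-217,g \right)}} = \frac{\left(-53\right)^{2}}{-174 + 137 \left(-217\right) \left(-81\right)} = \frac{2809}{-174 + 2408049} = \frac{2809}{2407875}$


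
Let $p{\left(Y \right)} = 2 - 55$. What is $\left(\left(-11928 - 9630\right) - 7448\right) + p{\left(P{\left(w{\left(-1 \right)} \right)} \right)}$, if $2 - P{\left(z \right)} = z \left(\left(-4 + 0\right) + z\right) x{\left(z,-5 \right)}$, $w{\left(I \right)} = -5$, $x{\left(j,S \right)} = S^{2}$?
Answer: $-29059$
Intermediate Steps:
$P{\left(z \right)} = 2 - 25 z \left(-4 + z\right)$ ($P{\left(z \right)} = 2 - z \left(\left(-4 + 0\right) + z\right) \left(-5\right)^{2} = 2 - z \left(-4 + z\right) 25 = 2 - 25 z \left(-4 + z\right)$)
$p{\left(Y \right)} = -53$ ($p{\left(Y \right)} = 2 - 55 = -53$)
$\left(\left(-11928 - 9630\right) - 7448\right) + p{\left(P{\left(w{\left(-1 \right)} \right)} \right)} = \left(\left(-11928 - 9630\right) - 7448\right) - 53 = \left(-21558 - 7448\right) - 53 = -29006 - 53 = -29059$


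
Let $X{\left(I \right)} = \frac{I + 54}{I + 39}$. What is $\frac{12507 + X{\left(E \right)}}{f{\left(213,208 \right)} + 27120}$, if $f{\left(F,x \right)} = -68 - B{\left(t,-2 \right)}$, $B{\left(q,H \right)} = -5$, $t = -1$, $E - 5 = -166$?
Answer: $\frac{1525961}{3300954} \approx 0.46228$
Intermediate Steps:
$E = -161$ ($E = 5 - 166 = -161$)
$f{\left(F,x \right)} = -63$ ($f{\left(F,x \right)} = -68 - -5 = -68 + 5 = -63$)
$X{\left(I \right)} = \frac{54 + I}{39 + I}$
$\frac{12507 + X{\left(E \right)}}{f{\left(213,208 \right)} + 27120} = \frac{12507 + \frac{54 - 161}{39 - 161}}{-63 + 27120} = \frac{12507 + \frac{1}{-122} \left(-107\right)}{27057} = \left(12507 - - \frac{107}{122}\right) \frac{1}{27057} = \left(12507 + \frac{107}{122}\right) \frac{1}{27057} = \frac{1525961}{122} \cdot \frac{1}{27057} = \frac{1525961}{3300954}$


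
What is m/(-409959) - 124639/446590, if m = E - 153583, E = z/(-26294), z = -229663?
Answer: 114956391583129/1203499977616035 ≈ 0.095518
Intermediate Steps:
E = 229663/26294 (E = -229663/(-26294) = -229663*(-1/26294) = 229663/26294 ≈ 8.7344)
m = -4038081739/26294 (m = 229663/26294 - 153583 = -4038081739/26294 ≈ -1.5357e+5)
m/(-409959) - 124639/446590 = -4038081739/26294/(-409959) - 124639/446590 = -4038081739/26294*(-1/409959) - 124639*1/446590 = 4038081739/10779461946 - 124639/446590 = 114956391583129/1203499977616035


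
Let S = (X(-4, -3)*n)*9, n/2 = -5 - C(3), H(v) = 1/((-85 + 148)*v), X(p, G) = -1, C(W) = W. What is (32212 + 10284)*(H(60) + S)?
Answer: 5782866304/945 ≈ 6.1194e+6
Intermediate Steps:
H(v) = 1/(63*v)
n = -16 (n = 2*(-5 - 1*3) = 2*(-5 - 3) = 2*(-8) = -16)
S = 144 (S = -1*(-16)*9 = 16*9 = 144)
(32212 + 10284)*(H(60) + S) = (32212 + 10284)*((1/63)/60 + 144) = 42496*((1/63)*(1/60) + 144) = 42496*(1/3780 + 144) = 42496*(544321/3780) = 5782866304/945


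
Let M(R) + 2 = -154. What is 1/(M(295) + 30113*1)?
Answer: 1/29957 ≈ 3.3381e-5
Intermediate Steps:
M(R) = -156 (M(R) = -2 - 154 = -156)
1/(M(295) + 30113*1) = 1/(-156 + 30113*1) = 1/(-156 + 30113) = 1/29957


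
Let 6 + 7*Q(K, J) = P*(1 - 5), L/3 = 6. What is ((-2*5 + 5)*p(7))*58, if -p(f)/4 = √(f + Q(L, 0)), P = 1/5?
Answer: 232*√7385/7 ≈ 2848.2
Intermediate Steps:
L = 18 (L = 3*6 = 18)
P = ⅕ (P = 1*(⅕) = ⅕ ≈ 0.20000)
Q(K, J) = -34/35 (Q(K, J) = -6/7 + ((1 - 5)/5)/7 = -6/7 + ((⅕)*(-4))/7 = -6/7 + (⅐)*(-⅘) = -6/7 - 4/35 = -34/35)
p(f) = -4*√(-34/35 + f) (p(f) = -4*√(f - 34/35) = -4*√(-34/35 + f))
((-2*5 + 5)*p(7))*58 = ((-2*5 + 5)*(-4*√(-1190 + 1225*7)/35))*58 = ((-10 + 5)*(-4*√(-1190 + 8575)/35))*58 = -(-4)*√7385/7*58 = (4*√7385/7)*58 = 232*√7385/7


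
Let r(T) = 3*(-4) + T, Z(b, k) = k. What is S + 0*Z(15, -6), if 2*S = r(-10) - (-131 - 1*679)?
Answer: 394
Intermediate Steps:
r(T) = -12 + T
S = 394 (S = ((-12 - 10) - (-131 - 1*679))/2 = (-22 - (-131 - 679))/2 = (-22 - 1*(-810))/2 = (-22 + 810)/2 = (1/2)*788 = 394)
S + 0*Z(15, -6) = 394 + 0*(-6) = 394 + 0 = 394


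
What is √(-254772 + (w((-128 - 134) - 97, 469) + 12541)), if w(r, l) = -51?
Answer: 23*I*√458 ≈ 492.22*I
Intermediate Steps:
√(-254772 + (w((-128 - 134) - 97, 469) + 12541)) = √(-254772 + (-51 + 12541)) = √(-254772 + 12490) = √(-242282) = 23*I*√458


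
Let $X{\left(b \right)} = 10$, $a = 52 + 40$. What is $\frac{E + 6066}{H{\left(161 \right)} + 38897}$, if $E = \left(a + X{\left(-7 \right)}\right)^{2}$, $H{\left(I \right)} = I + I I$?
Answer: $\frac{16470}{64979} \approx 0.25347$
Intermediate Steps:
$H{\left(I \right)} = I + I^{2}$
$a = 92$
$E = 10404$ ($E = \left(92 + 10\right)^{2} = 102^{2} = 10404$)
$\frac{E + 6066}{H{\left(161 \right)} + 38897} = \frac{10404 + 6066}{161 \left(1 + 161\right) + 38897} = \frac{16470}{161 \cdot 162 + 38897} = \frac{16470}{26082 + 38897} = \frac{16470}{64979}$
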